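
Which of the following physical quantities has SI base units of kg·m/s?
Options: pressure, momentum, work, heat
Checking the SI base units of each option:
  pressure (P = F/A): kg/(m·s²)  ✗
  momentum (p = mv): kg·m/s  ✓ matches
  work (W = Fd): kg·m²/s²  ✗
  heat (Q = mcΔT): kg·m²/s²  ✗

Only momentum has units kg·m/s.

Answer: momentum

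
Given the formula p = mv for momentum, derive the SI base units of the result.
Units of each symbol in p = mv:
  m (mass): kg
  v (velocity): m/s

Multiplying the contributions: [kg] · [m/s]
Adding exponents of each base unit: kg: 1, m: 1, s: -1
SI base units of momentum: kg·m/s

Answer: kg·m/s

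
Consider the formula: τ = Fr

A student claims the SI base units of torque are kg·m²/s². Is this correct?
Units of each symbol in τ = Fr:
  F (force): kg·m/s²
  r (lever arm): m

Multiplying the contributions: [kg·m/s²] · [m]
Adding exponents of each base unit: kg: 1, m: 2, s: -2
SI base units of torque: kg·m²/s²

The claimed units kg·m²/s² match the derived units, so the claim is correct.

Answer: Yes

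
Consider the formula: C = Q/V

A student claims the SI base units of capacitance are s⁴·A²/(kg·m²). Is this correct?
Units of each symbol in C = Q/V:
  Q (charge, in coulombs): s·A
  V (voltage, in volts): kg·m²/(s³·A)  → in the denominator, contributes s³·A/(kg·m²)

Multiplying the contributions: [s·A] · [s³·A/(kg·m²)]
Adding exponents of each base unit: kg: -1, m: -2, s: 4, A: 2
SI base units of capacitance: s⁴·A²/(kg·m²)

The claimed units s⁴·A²/(kg·m²) match the derived units, so the claim is correct.

Answer: Yes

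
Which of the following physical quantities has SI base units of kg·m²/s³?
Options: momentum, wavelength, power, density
Checking the SI base units of each option:
  momentum (p = mv): kg·m/s  ✗
  wavelength (λ = v/f): m  ✗
  power (P = W/t): kg·m²/s³  ✓ matches
  density (ρ = m/V): kg/m³  ✗

Only power has units kg·m²/s³.

Answer: power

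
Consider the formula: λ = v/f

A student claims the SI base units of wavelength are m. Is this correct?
Units of each symbol in λ = v/f:
  v (wave speed): m/s
  f (frequency): 1/s  → in the denominator, contributes s

Multiplying the contributions: [m/s] · [s]
Adding exponents of each base unit: m: 1
SI base units of wavelength: m

The claimed units m match the derived units, so the claim is correct.

Answer: Yes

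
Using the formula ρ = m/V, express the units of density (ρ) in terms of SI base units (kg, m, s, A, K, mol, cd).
Units of each symbol in ρ = m/V:
  m (mass): kg
  V (volume): m³  → in the denominator, contributes 1/m³

Multiplying the contributions: [kg] · [1/m³]
Adding exponents of each base unit: kg: 1, m: -3
SI base units of density: kg/m³

Answer: kg/m³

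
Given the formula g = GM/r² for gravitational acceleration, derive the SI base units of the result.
Units of each symbol in g = GM/r²:
  G (gravitational constant): m³/(kg·s²)
  M (mass): kg
  r (distance): m  → to the power 2 in the denominator, contributes 1/m²

Multiplying the contributions: [m³/(kg·s²)] · [kg] · [1/m²]
Adding exponents of each base unit: m: 1, s: -2
SI base units of gravitational acceleration: m/s²

Answer: m/s²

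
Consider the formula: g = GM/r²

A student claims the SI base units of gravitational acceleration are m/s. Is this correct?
Units of each symbol in g = GM/r²:
  G (gravitational constant): m³/(kg·s²)
  M (mass): kg
  r (distance): m  → to the power 2 in the denominator, contributes 1/m²

Multiplying the contributions: [m³/(kg·s²)] · [kg] · [1/m²]
Adding exponents of each base unit: m: 1, s: -2
SI base units of gravitational acceleration: m/s²

The claimed units m/s (exponents m: 1, s: -1) do not match the derived units m/s² (exponents m: 1, s: -2), so the claim is incorrect.

Answer: No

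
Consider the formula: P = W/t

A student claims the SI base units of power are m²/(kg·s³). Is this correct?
Units of each symbol in P = W/t:
  W (work): kg·m²/s²
  t (time): s  → in the denominator, contributes 1/s

Multiplying the contributions: [kg·m²/s²] · [1/s]
Adding exponents of each base unit: kg: 1, m: 2, s: -3
SI base units of power: kg·m²/s³

The claimed units m²/(kg·s³) (exponents kg: -1, m: 2, s: -3) do not match the derived units kg·m²/s³ (exponents kg: 1, m: 2, s: -3), so the claim is incorrect.

Answer: No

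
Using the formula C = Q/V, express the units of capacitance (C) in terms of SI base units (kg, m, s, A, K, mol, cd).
Units of each symbol in C = Q/V:
  Q (charge, in coulombs): s·A
  V (voltage, in volts): kg·m²/(s³·A)  → in the denominator, contributes s³·A/(kg·m²)

Multiplying the contributions: [s·A] · [s³·A/(kg·m²)]
Adding exponents of each base unit: kg: -1, m: -2, s: 4, A: 2
SI base units of capacitance: s⁴·A²/(kg·m²)

Answer: s⁴·A²/(kg·m²)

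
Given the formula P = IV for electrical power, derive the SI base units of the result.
Units of each symbol in P = IV:
  I (current): A
  V (voltage, in volts): kg·m²/(s³·A)

Multiplying the contributions: [A] · [kg·m²/(s³·A)]
Adding exponents of each base unit: kg: 1, m: 2, s: -3
SI base units of electrical power: kg·m²/s³

Answer: kg·m²/s³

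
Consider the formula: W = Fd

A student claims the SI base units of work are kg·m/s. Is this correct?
Units of each symbol in W = Fd:
  F (force): kg·m/s²
  d (displacement): m

Multiplying the contributions: [kg·m/s²] · [m]
Adding exponents of each base unit: kg: 1, m: 2, s: -2
SI base units of work: kg·m²/s²

The claimed units kg·m/s (exponents kg: 1, m: 1, s: -1) do not match the derived units kg·m²/s² (exponents kg: 1, m: 2, s: -2), so the claim is incorrect.

Answer: No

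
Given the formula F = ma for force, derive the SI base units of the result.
Units of each symbol in F = ma:
  m (mass): kg
  a (acceleration): m/s²

Multiplying the contributions: [kg] · [m/s²]
Adding exponents of each base unit: kg: 1, m: 1, s: -2
SI base units of force: kg·m/s²

Answer: kg·m/s²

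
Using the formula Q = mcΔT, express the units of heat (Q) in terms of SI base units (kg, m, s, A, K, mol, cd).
Units of each symbol in Q = mcΔT:
  m (mass): kg
  c (specific heat capacity, in J/(kg·K)): m²/(s²·K)
  ΔT (temperature change): K

Multiplying the contributions: [kg] · [m²/(s²·K)] · [K]
Adding exponents of each base unit: kg: 1, m: 2, s: -2
SI base units of heat: kg·m²/s²

Answer: kg·m²/s²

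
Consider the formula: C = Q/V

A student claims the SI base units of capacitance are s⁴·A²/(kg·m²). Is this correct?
Units of each symbol in C = Q/V:
  Q (charge, in coulombs): s·A
  V (voltage, in volts): kg·m²/(s³·A)  → in the denominator, contributes s³·A/(kg·m²)

Multiplying the contributions: [s·A] · [s³·A/(kg·m²)]
Adding exponents of each base unit: kg: -1, m: -2, s: 4, A: 2
SI base units of capacitance: s⁴·A²/(kg·m²)

The claimed units s⁴·A²/(kg·m²) match the derived units, so the claim is correct.

Answer: Yes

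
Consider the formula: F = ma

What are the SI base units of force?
Units of each symbol in F = ma:
  m (mass): kg
  a (acceleration): m/s²

Multiplying the contributions: [kg] · [m/s²]
Adding exponents of each base unit: kg: 1, m: 1, s: -2
SI base units of force: kg·m/s²

Answer: kg·m/s²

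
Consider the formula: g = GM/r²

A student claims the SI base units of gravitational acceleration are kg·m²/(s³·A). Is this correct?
Units of each symbol in g = GM/r²:
  G (gravitational constant): m³/(kg·s²)
  M (mass): kg
  r (distance): m  → to the power 2 in the denominator, contributes 1/m²

Multiplying the contributions: [m³/(kg·s²)] · [kg] · [1/m²]
Adding exponents of each base unit: m: 1, s: -2
SI base units of gravitational acceleration: m/s²

The claimed units kg·m²/(s³·A) (exponents kg: 1, m: 2, s: -3, A: -1) do not match the derived units m/s² (exponents m: 1, s: -2), so the claim is incorrect.

Answer: No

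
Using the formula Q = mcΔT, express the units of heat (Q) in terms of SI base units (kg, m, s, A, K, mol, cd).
Units of each symbol in Q = mcΔT:
  m (mass): kg
  c (specific heat capacity, in J/(kg·K)): m²/(s²·K)
  ΔT (temperature change): K

Multiplying the contributions: [kg] · [m²/(s²·K)] · [K]
Adding exponents of each base unit: kg: 1, m: 2, s: -2
SI base units of heat: kg·m²/s²

Answer: kg·m²/s²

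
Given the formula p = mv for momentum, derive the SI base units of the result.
Units of each symbol in p = mv:
  m (mass): kg
  v (velocity): m/s

Multiplying the contributions: [kg] · [m/s]
Adding exponents of each base unit: kg: 1, m: 1, s: -1
SI base units of momentum: kg·m/s

Answer: kg·m/s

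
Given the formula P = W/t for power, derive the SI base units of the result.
Units of each symbol in P = W/t:
  W (work): kg·m²/s²
  t (time): s  → in the denominator, contributes 1/s

Multiplying the contributions: [kg·m²/s²] · [1/s]
Adding exponents of each base unit: kg: 1, m: 2, s: -3
SI base units of power: kg·m²/s³

Answer: kg·m²/s³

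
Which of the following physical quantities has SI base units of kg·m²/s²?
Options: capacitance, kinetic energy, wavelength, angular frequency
Checking the SI base units of each option:
  capacitance (C = Q/V): s⁴·A²/(kg·m²)  ✗
  kinetic energy (E = ½mv²): kg·m²/s²  ✓ matches
  wavelength (λ = v/f): m  ✗
  angular frequency (ω = 2πf): 1/s  ✗

Only kinetic energy has units kg·m²/s².

Answer: kinetic energy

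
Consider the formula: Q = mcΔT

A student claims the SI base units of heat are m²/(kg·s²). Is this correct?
Units of each symbol in Q = mcΔT:
  m (mass): kg
  c (specific heat capacity, in J/(kg·K)): m²/(s²·K)
  ΔT (temperature change): K

Multiplying the contributions: [kg] · [m²/(s²·K)] · [K]
Adding exponents of each base unit: kg: 1, m: 2, s: -2
SI base units of heat: kg·m²/s²

The claimed units m²/(kg·s²) (exponents kg: -1, m: 2, s: -2) do not match the derived units kg·m²/s² (exponents kg: 1, m: 2, s: -2), so the claim is incorrect.

Answer: No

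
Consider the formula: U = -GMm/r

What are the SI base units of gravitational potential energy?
Units of each symbol in U = -GMm/r:
  G (gravitational constant): m³/(kg·s²)
  M (mass): kg
  m (mass): kg
  r (distance): m  → in the denominator, contributes 1/m
  The minus sign does not affect the units.

Multiplying the contributions: [m³/(kg·s²)] · [kg] · [kg] · [1/m]
Adding exponents of each base unit: kg: 1, m: 2, s: -2
SI base units of gravitational potential energy: kg·m²/s²

Answer: kg·m²/s²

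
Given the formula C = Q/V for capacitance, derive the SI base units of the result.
Units of each symbol in C = Q/V:
  Q (charge, in coulombs): s·A
  V (voltage, in volts): kg·m²/(s³·A)  → in the denominator, contributes s³·A/(kg·m²)

Multiplying the contributions: [s·A] · [s³·A/(kg·m²)]
Adding exponents of each base unit: kg: -1, m: -2, s: 4, A: 2
SI base units of capacitance: s⁴·A²/(kg·m²)

Answer: s⁴·A²/(kg·m²)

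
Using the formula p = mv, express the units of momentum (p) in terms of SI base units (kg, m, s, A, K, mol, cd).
Units of each symbol in p = mv:
  m (mass): kg
  v (velocity): m/s

Multiplying the contributions: [kg] · [m/s]
Adding exponents of each base unit: kg: 1, m: 1, s: -1
SI base units of momentum: kg·m/s

Answer: kg·m/s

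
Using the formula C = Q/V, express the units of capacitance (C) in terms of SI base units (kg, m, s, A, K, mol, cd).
Units of each symbol in C = Q/V:
  Q (charge, in coulombs): s·A
  V (voltage, in volts): kg·m²/(s³·A)  → in the denominator, contributes s³·A/(kg·m²)

Multiplying the contributions: [s·A] · [s³·A/(kg·m²)]
Adding exponents of each base unit: kg: -1, m: -2, s: 4, A: 2
SI base units of capacitance: s⁴·A²/(kg·m²)

Answer: s⁴·A²/(kg·m²)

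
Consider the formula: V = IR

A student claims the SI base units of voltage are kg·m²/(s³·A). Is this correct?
Units of each symbol in V = IR:
  I (current): A
  R (resistance, in ohms): kg·m²/(s³·A²)

Multiplying the contributions: [A] · [kg·m²/(s³·A²)]
Adding exponents of each base unit: kg: 1, m: 2, s: -3, A: -1
SI base units of voltage: kg·m²/(s³·A)

The claimed units kg·m²/(s³·A) match the derived units, so the claim is correct.

Answer: Yes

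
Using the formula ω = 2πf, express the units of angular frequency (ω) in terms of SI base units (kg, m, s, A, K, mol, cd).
Units of each symbol in ω = 2πf:
  f (frequency): 1/s
  The factor 2π is dimensionless.

Multiplying the contributions: [1/s]
Adding exponents of each base unit: s: -1
SI base units of angular frequency: 1/s

Answer: 1/s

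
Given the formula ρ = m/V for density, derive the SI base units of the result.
Units of each symbol in ρ = m/V:
  m (mass): kg
  V (volume): m³  → in the denominator, contributes 1/m³

Multiplying the contributions: [kg] · [1/m³]
Adding exponents of each base unit: kg: 1, m: -3
SI base units of density: kg/m³

Answer: kg/m³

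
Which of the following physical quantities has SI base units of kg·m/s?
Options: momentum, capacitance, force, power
Checking the SI base units of each option:
  momentum (p = mv): kg·m/s  ✓ matches
  capacitance (C = Q/V): s⁴·A²/(kg·m²)  ✗
  force (F = ma): kg·m/s²  ✗
  power (P = W/t): kg·m²/s³  ✗

Only momentum has units kg·m/s.

Answer: momentum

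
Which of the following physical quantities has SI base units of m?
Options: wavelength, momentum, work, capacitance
Checking the SI base units of each option:
  wavelength (λ = v/f): m  ✓ matches
  momentum (p = mv): kg·m/s  ✗
  work (W = Fd): kg·m²/s²  ✗
  capacitance (C = Q/V): s⁴·A²/(kg·m²)  ✗

Only wavelength has units m.

Answer: wavelength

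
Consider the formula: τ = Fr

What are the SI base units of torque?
Units of each symbol in τ = Fr:
  F (force): kg·m/s²
  r (lever arm): m

Multiplying the contributions: [kg·m/s²] · [m]
Adding exponents of each base unit: kg: 1, m: 2, s: -2
SI base units of torque: kg·m²/s²

Answer: kg·m²/s²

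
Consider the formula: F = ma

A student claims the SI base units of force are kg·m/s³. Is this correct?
Units of each symbol in F = ma:
  m (mass): kg
  a (acceleration): m/s²

Multiplying the contributions: [kg] · [m/s²]
Adding exponents of each base unit: kg: 1, m: 1, s: -2
SI base units of force: kg·m/s²

The claimed units kg·m/s³ (exponents kg: 1, m: 1, s: -3) do not match the derived units kg·m/s² (exponents kg: 1, m: 1, s: -2), so the claim is incorrect.

Answer: No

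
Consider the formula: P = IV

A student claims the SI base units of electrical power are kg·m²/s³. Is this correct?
Units of each symbol in P = IV:
  I (current): A
  V (voltage, in volts): kg·m²/(s³·A)

Multiplying the contributions: [A] · [kg·m²/(s³·A)]
Adding exponents of each base unit: kg: 1, m: 2, s: -3
SI base units of electrical power: kg·m²/s³

The claimed units kg·m²/s³ match the derived units, so the claim is correct.

Answer: Yes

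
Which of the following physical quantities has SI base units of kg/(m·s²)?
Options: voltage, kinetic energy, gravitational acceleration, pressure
Checking the SI base units of each option:
  voltage (V = IR): kg·m²/(s³·A)  ✗
  kinetic energy (E = ½mv²): kg·m²/s²  ✗
  gravitational acceleration (g = GM/r²): m/s²  ✗
  pressure (P = F/A): kg/(m·s²)  ✓ matches

Only pressure has units kg/(m·s²).

Answer: pressure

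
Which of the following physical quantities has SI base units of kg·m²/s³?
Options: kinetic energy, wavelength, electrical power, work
Checking the SI base units of each option:
  kinetic energy (E = ½mv²): kg·m²/s²  ✗
  wavelength (λ = v/f): m  ✗
  electrical power (P = IV): kg·m²/s³  ✓ matches
  work (W = Fd): kg·m²/s²  ✗

Only electrical power has units kg·m²/s³.

Answer: electrical power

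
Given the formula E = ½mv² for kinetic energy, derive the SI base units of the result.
Units of each symbol in E = ½mv²:
  m (mass): kg
  v (speed): m/s  → to the power 2, contributes m²/s²
  The factor ½ is dimensionless.

Multiplying the contributions: [kg] · [m²/s²]
Adding exponents of each base unit: kg: 1, m: 2, s: -2
SI base units of kinetic energy: kg·m²/s²

Answer: kg·m²/s²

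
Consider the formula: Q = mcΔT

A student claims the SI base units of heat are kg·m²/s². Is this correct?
Units of each symbol in Q = mcΔT:
  m (mass): kg
  c (specific heat capacity, in J/(kg·K)): m²/(s²·K)
  ΔT (temperature change): K

Multiplying the contributions: [kg] · [m²/(s²·K)] · [K]
Adding exponents of each base unit: kg: 1, m: 2, s: -2
SI base units of heat: kg·m²/s²

The claimed units kg·m²/s² match the derived units, so the claim is correct.

Answer: Yes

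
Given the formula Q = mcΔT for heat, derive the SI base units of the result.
Units of each symbol in Q = mcΔT:
  m (mass): kg
  c (specific heat capacity, in J/(kg·K)): m²/(s²·K)
  ΔT (temperature change): K

Multiplying the contributions: [kg] · [m²/(s²·K)] · [K]
Adding exponents of each base unit: kg: 1, m: 2, s: -2
SI base units of heat: kg·m²/s²

Answer: kg·m²/s²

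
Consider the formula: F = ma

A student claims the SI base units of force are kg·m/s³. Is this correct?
Units of each symbol in F = ma:
  m (mass): kg
  a (acceleration): m/s²

Multiplying the contributions: [kg] · [m/s²]
Adding exponents of each base unit: kg: 1, m: 1, s: -2
SI base units of force: kg·m/s²

The claimed units kg·m/s³ (exponents kg: 1, m: 1, s: -3) do not match the derived units kg·m/s² (exponents kg: 1, m: 1, s: -2), so the claim is incorrect.

Answer: No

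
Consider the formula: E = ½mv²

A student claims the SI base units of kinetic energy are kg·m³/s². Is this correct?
Units of each symbol in E = ½mv²:
  m (mass): kg
  v (speed): m/s  → to the power 2, contributes m²/s²
  The factor ½ is dimensionless.

Multiplying the contributions: [kg] · [m²/s²]
Adding exponents of each base unit: kg: 1, m: 2, s: -2
SI base units of kinetic energy: kg·m²/s²

The claimed units kg·m³/s² (exponents kg: 1, m: 3, s: -2) do not match the derived units kg·m²/s² (exponents kg: 1, m: 2, s: -2), so the claim is incorrect.

Answer: No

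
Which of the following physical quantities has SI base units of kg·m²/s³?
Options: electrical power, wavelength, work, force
Checking the SI base units of each option:
  electrical power (P = IV): kg·m²/s³  ✓ matches
  wavelength (λ = v/f): m  ✗
  work (W = Fd): kg·m²/s²  ✗
  force (F = ma): kg·m/s²  ✗

Only electrical power has units kg·m²/s³.

Answer: electrical power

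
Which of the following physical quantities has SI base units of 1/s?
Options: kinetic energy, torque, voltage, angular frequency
Checking the SI base units of each option:
  kinetic energy (E = ½mv²): kg·m²/s²  ✗
  torque (τ = Fr): kg·m²/s²  ✗
  voltage (V = IR): kg·m²/(s³·A)  ✗
  angular frequency (ω = 2πf): 1/s  ✓ matches

Only angular frequency has units 1/s.

Answer: angular frequency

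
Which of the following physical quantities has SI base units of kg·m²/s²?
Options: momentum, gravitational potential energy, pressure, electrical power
Checking the SI base units of each option:
  momentum (p = mv): kg·m/s  ✗
  gravitational potential energy (U = -GMm/r): kg·m²/s²  ✓ matches
  pressure (P = F/A): kg/(m·s²)  ✗
  electrical power (P = IV): kg·m²/s³  ✗

Only gravitational potential energy has units kg·m²/s².

Answer: gravitational potential energy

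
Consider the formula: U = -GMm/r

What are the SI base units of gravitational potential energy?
Units of each symbol in U = -GMm/r:
  G (gravitational constant): m³/(kg·s²)
  M (mass): kg
  m (mass): kg
  r (distance): m  → in the denominator, contributes 1/m
  The minus sign does not affect the units.

Multiplying the contributions: [m³/(kg·s²)] · [kg] · [kg] · [1/m]
Adding exponents of each base unit: kg: 1, m: 2, s: -2
SI base units of gravitational potential energy: kg·m²/s²

Answer: kg·m²/s²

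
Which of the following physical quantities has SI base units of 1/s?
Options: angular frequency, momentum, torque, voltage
Checking the SI base units of each option:
  angular frequency (ω = 2πf): 1/s  ✓ matches
  momentum (p = mv): kg·m/s  ✗
  torque (τ = Fr): kg·m²/s²  ✗
  voltage (V = IR): kg·m²/(s³·A)  ✗

Only angular frequency has units 1/s.

Answer: angular frequency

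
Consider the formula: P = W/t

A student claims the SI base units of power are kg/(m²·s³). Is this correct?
Units of each symbol in P = W/t:
  W (work): kg·m²/s²
  t (time): s  → in the denominator, contributes 1/s

Multiplying the contributions: [kg·m²/s²] · [1/s]
Adding exponents of each base unit: kg: 1, m: 2, s: -3
SI base units of power: kg·m²/s³

The claimed units kg/(m²·s³) (exponents kg: 1, m: -2, s: -3) do not match the derived units kg·m²/s³ (exponents kg: 1, m: 2, s: -3), so the claim is incorrect.

Answer: No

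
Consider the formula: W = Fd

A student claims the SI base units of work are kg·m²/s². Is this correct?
Units of each symbol in W = Fd:
  F (force): kg·m/s²
  d (displacement): m

Multiplying the contributions: [kg·m/s²] · [m]
Adding exponents of each base unit: kg: 1, m: 2, s: -2
SI base units of work: kg·m²/s²

The claimed units kg·m²/s² match the derived units, so the claim is correct.

Answer: Yes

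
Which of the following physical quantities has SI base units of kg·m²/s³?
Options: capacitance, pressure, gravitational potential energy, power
Checking the SI base units of each option:
  capacitance (C = Q/V): s⁴·A²/(kg·m²)  ✗
  pressure (P = F/A): kg/(m·s²)  ✗
  gravitational potential energy (U = -GMm/r): kg·m²/s²  ✗
  power (P = W/t): kg·m²/s³  ✓ matches

Only power has units kg·m²/s³.

Answer: power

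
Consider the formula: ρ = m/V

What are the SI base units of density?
Units of each symbol in ρ = m/V:
  m (mass): kg
  V (volume): m³  → in the denominator, contributes 1/m³

Multiplying the contributions: [kg] · [1/m³]
Adding exponents of each base unit: kg: 1, m: -3
SI base units of density: kg/m³

Answer: kg/m³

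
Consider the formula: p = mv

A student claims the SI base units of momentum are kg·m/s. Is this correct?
Units of each symbol in p = mv:
  m (mass): kg
  v (velocity): m/s

Multiplying the contributions: [kg] · [m/s]
Adding exponents of each base unit: kg: 1, m: 1, s: -1
SI base units of momentum: kg·m/s

The claimed units kg·m/s match the derived units, so the claim is correct.

Answer: Yes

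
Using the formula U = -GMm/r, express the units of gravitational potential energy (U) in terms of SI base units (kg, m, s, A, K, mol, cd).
Units of each symbol in U = -GMm/r:
  G (gravitational constant): m³/(kg·s²)
  M (mass): kg
  m (mass): kg
  r (distance): m  → in the denominator, contributes 1/m
  The minus sign does not affect the units.

Multiplying the contributions: [m³/(kg·s²)] · [kg] · [kg] · [1/m]
Adding exponents of each base unit: kg: 1, m: 2, s: -2
SI base units of gravitational potential energy: kg·m²/s²

Answer: kg·m²/s²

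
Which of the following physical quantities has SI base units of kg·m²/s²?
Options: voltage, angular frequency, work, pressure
Checking the SI base units of each option:
  voltage (V = IR): kg·m²/(s³·A)  ✗
  angular frequency (ω = 2πf): 1/s  ✗
  work (W = Fd): kg·m²/s²  ✓ matches
  pressure (P = F/A): kg/(m·s²)  ✗

Only work has units kg·m²/s².

Answer: work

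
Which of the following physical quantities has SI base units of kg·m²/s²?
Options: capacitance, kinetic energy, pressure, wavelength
Checking the SI base units of each option:
  capacitance (C = Q/V): s⁴·A²/(kg·m²)  ✗
  kinetic energy (E = ½mv²): kg·m²/s²  ✓ matches
  pressure (P = F/A): kg/(m·s²)  ✗
  wavelength (λ = v/f): m  ✗

Only kinetic energy has units kg·m²/s².

Answer: kinetic energy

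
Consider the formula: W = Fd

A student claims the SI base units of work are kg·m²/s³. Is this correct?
Units of each symbol in W = Fd:
  F (force): kg·m/s²
  d (displacement): m

Multiplying the contributions: [kg·m/s²] · [m]
Adding exponents of each base unit: kg: 1, m: 2, s: -2
SI base units of work: kg·m²/s²

The claimed units kg·m²/s³ (exponents kg: 1, m: 2, s: -3) do not match the derived units kg·m²/s² (exponents kg: 1, m: 2, s: -2), so the claim is incorrect.

Answer: No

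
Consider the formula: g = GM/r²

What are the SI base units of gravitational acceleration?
Units of each symbol in g = GM/r²:
  G (gravitational constant): m³/(kg·s²)
  M (mass): kg
  r (distance): m  → to the power 2 in the denominator, contributes 1/m²

Multiplying the contributions: [m³/(kg·s²)] · [kg] · [1/m²]
Adding exponents of each base unit: m: 1, s: -2
SI base units of gravitational acceleration: m/s²

Answer: m/s²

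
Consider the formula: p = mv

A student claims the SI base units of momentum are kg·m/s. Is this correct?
Units of each symbol in p = mv:
  m (mass): kg
  v (velocity): m/s

Multiplying the contributions: [kg] · [m/s]
Adding exponents of each base unit: kg: 1, m: 1, s: -1
SI base units of momentum: kg·m/s

The claimed units kg·m/s match the derived units, so the claim is correct.

Answer: Yes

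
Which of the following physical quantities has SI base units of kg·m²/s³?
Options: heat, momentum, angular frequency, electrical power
Checking the SI base units of each option:
  heat (Q = mcΔT): kg·m²/s²  ✗
  momentum (p = mv): kg·m/s  ✗
  angular frequency (ω = 2πf): 1/s  ✗
  electrical power (P = IV): kg·m²/s³  ✓ matches

Only electrical power has units kg·m²/s³.

Answer: electrical power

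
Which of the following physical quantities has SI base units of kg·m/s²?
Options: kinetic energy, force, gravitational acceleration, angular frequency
Checking the SI base units of each option:
  kinetic energy (E = ½mv²): kg·m²/s²  ✗
  force (F = ma): kg·m/s²  ✓ matches
  gravitational acceleration (g = GM/r²): m/s²  ✗
  angular frequency (ω = 2πf): 1/s  ✗

Only force has units kg·m/s².

Answer: force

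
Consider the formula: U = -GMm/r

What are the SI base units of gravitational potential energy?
Units of each symbol in U = -GMm/r:
  G (gravitational constant): m³/(kg·s²)
  M (mass): kg
  m (mass): kg
  r (distance): m  → in the denominator, contributes 1/m
  The minus sign does not affect the units.

Multiplying the contributions: [m³/(kg·s²)] · [kg] · [kg] · [1/m]
Adding exponents of each base unit: kg: 1, m: 2, s: -2
SI base units of gravitational potential energy: kg·m²/s²

Answer: kg·m²/s²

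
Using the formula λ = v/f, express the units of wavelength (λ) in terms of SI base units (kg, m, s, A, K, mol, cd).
Units of each symbol in λ = v/f:
  v (wave speed): m/s
  f (frequency): 1/s  → in the denominator, contributes s

Multiplying the contributions: [m/s] · [s]
Adding exponents of each base unit: m: 1
SI base units of wavelength: m

Answer: m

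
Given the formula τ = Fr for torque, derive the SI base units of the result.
Units of each symbol in τ = Fr:
  F (force): kg·m/s²
  r (lever arm): m

Multiplying the contributions: [kg·m/s²] · [m]
Adding exponents of each base unit: kg: 1, m: 2, s: -2
SI base units of torque: kg·m²/s²

Answer: kg·m²/s²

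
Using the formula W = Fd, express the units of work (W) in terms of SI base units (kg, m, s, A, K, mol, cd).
Units of each symbol in W = Fd:
  F (force): kg·m/s²
  d (displacement): m

Multiplying the contributions: [kg·m/s²] · [m]
Adding exponents of each base unit: kg: 1, m: 2, s: -2
SI base units of work: kg·m²/s²

Answer: kg·m²/s²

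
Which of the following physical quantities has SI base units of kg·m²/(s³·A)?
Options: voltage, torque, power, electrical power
Checking the SI base units of each option:
  voltage (V = IR): kg·m²/(s³·A)  ✓ matches
  torque (τ = Fr): kg·m²/s²  ✗
  power (P = W/t): kg·m²/s³  ✗
  electrical power (P = IV): kg·m²/s³  ✗

Only voltage has units kg·m²/(s³·A).

Answer: voltage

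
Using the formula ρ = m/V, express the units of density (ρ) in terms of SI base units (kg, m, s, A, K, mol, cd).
Units of each symbol in ρ = m/V:
  m (mass): kg
  V (volume): m³  → in the denominator, contributes 1/m³

Multiplying the contributions: [kg] · [1/m³]
Adding exponents of each base unit: kg: 1, m: -3
SI base units of density: kg/m³

Answer: kg/m³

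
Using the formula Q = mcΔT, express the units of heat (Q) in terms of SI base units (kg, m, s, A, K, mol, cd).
Units of each symbol in Q = mcΔT:
  m (mass): kg
  c (specific heat capacity, in J/(kg·K)): m²/(s²·K)
  ΔT (temperature change): K

Multiplying the contributions: [kg] · [m²/(s²·K)] · [K]
Adding exponents of each base unit: kg: 1, m: 2, s: -2
SI base units of heat: kg·m²/s²

Answer: kg·m²/s²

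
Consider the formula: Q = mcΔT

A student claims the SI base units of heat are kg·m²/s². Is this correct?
Units of each symbol in Q = mcΔT:
  m (mass): kg
  c (specific heat capacity, in J/(kg·K)): m²/(s²·K)
  ΔT (temperature change): K

Multiplying the contributions: [kg] · [m²/(s²·K)] · [K]
Adding exponents of each base unit: kg: 1, m: 2, s: -2
SI base units of heat: kg·m²/s²

The claimed units kg·m²/s² match the derived units, so the claim is correct.

Answer: Yes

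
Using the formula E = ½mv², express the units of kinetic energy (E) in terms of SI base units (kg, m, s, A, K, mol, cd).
Units of each symbol in E = ½mv²:
  m (mass): kg
  v (speed): m/s  → to the power 2, contributes m²/s²
  The factor ½ is dimensionless.

Multiplying the contributions: [kg] · [m²/s²]
Adding exponents of each base unit: kg: 1, m: 2, s: -2
SI base units of kinetic energy: kg·m²/s²

Answer: kg·m²/s²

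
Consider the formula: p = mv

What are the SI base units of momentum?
Units of each symbol in p = mv:
  m (mass): kg
  v (velocity): m/s

Multiplying the contributions: [kg] · [m/s]
Adding exponents of each base unit: kg: 1, m: 1, s: -1
SI base units of momentum: kg·m/s

Answer: kg·m/s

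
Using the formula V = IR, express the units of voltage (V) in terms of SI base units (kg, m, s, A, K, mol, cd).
Units of each symbol in V = IR:
  I (current): A
  R (resistance, in ohms): kg·m²/(s³·A²)

Multiplying the contributions: [A] · [kg·m²/(s³·A²)]
Adding exponents of each base unit: kg: 1, m: 2, s: -3, A: -1
SI base units of voltage: kg·m²/(s³·A)

Answer: kg·m²/(s³·A)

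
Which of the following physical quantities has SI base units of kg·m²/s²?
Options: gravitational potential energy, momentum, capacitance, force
Checking the SI base units of each option:
  gravitational potential energy (U = -GMm/r): kg·m²/s²  ✓ matches
  momentum (p = mv): kg·m/s  ✗
  capacitance (C = Q/V): s⁴·A²/(kg·m²)  ✗
  force (F = ma): kg·m/s²  ✗

Only gravitational potential energy has units kg·m²/s².

Answer: gravitational potential energy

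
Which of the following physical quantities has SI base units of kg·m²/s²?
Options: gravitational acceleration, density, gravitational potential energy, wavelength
Checking the SI base units of each option:
  gravitational acceleration (g = GM/r²): m/s²  ✗
  density (ρ = m/V): kg/m³  ✗
  gravitational potential energy (U = -GMm/r): kg·m²/s²  ✓ matches
  wavelength (λ = v/f): m  ✗

Only gravitational potential energy has units kg·m²/s².

Answer: gravitational potential energy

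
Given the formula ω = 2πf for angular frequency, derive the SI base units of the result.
Units of each symbol in ω = 2πf:
  f (frequency): 1/s
  The factor 2π is dimensionless.

Multiplying the contributions: [1/s]
Adding exponents of each base unit: s: -1
SI base units of angular frequency: 1/s

Answer: 1/s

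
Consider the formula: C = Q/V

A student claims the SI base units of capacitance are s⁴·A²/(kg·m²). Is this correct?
Units of each symbol in C = Q/V:
  Q (charge, in coulombs): s·A
  V (voltage, in volts): kg·m²/(s³·A)  → in the denominator, contributes s³·A/(kg·m²)

Multiplying the contributions: [s·A] · [s³·A/(kg·m²)]
Adding exponents of each base unit: kg: -1, m: -2, s: 4, A: 2
SI base units of capacitance: s⁴·A²/(kg·m²)

The claimed units s⁴·A²/(kg·m²) match the derived units, so the claim is correct.

Answer: Yes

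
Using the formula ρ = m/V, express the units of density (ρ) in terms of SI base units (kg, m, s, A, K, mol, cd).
Units of each symbol in ρ = m/V:
  m (mass): kg
  V (volume): m³  → in the denominator, contributes 1/m³

Multiplying the contributions: [kg] · [1/m³]
Adding exponents of each base unit: kg: 1, m: -3
SI base units of density: kg/m³

Answer: kg/m³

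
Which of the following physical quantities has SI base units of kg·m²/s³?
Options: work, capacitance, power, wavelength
Checking the SI base units of each option:
  work (W = Fd): kg·m²/s²  ✗
  capacitance (C = Q/V): s⁴·A²/(kg·m²)  ✗
  power (P = W/t): kg·m²/s³  ✓ matches
  wavelength (λ = v/f): m  ✗

Only power has units kg·m²/s³.

Answer: power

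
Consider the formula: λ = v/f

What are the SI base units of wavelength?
Units of each symbol in λ = v/f:
  v (wave speed): m/s
  f (frequency): 1/s  → in the denominator, contributes s

Multiplying the contributions: [m/s] · [s]
Adding exponents of each base unit: m: 1
SI base units of wavelength: m

Answer: m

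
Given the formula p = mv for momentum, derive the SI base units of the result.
Units of each symbol in p = mv:
  m (mass): kg
  v (velocity): m/s

Multiplying the contributions: [kg] · [m/s]
Adding exponents of each base unit: kg: 1, m: 1, s: -1
SI base units of momentum: kg·m/s

Answer: kg·m/s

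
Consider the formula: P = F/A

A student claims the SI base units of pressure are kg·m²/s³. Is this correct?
Units of each symbol in P = F/A:
  F (force): kg·m/s²
  A (area): m²  → in the denominator, contributes 1/m²

Multiplying the contributions: [kg·m/s²] · [1/m²]
Adding exponents of each base unit: kg: 1, m: -1, s: -2
SI base units of pressure: kg/(m·s²)

The claimed units kg·m²/s³ (exponents kg: 1, m: 2, s: -3) do not match the derived units kg/(m·s²) (exponents kg: 1, m: -1, s: -2), so the claim is incorrect.

Answer: No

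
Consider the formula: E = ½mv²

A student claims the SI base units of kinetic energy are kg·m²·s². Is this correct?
Units of each symbol in E = ½mv²:
  m (mass): kg
  v (speed): m/s  → to the power 2, contributes m²/s²
  The factor ½ is dimensionless.

Multiplying the contributions: [kg] · [m²/s²]
Adding exponents of each base unit: kg: 1, m: 2, s: -2
SI base units of kinetic energy: kg·m²/s²

The claimed units kg·m²·s² (exponents kg: 1, m: 2, s: 2) do not match the derived units kg·m²/s² (exponents kg: 1, m: 2, s: -2), so the claim is incorrect.

Answer: No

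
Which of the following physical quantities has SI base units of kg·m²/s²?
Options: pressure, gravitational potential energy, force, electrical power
Checking the SI base units of each option:
  pressure (P = F/A): kg/(m·s²)  ✗
  gravitational potential energy (U = -GMm/r): kg·m²/s²  ✓ matches
  force (F = ma): kg·m/s²  ✗
  electrical power (P = IV): kg·m²/s³  ✗

Only gravitational potential energy has units kg·m²/s².

Answer: gravitational potential energy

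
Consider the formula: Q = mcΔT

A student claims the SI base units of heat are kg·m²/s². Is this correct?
Units of each symbol in Q = mcΔT:
  m (mass): kg
  c (specific heat capacity, in J/(kg·K)): m²/(s²·K)
  ΔT (temperature change): K

Multiplying the contributions: [kg] · [m²/(s²·K)] · [K]
Adding exponents of each base unit: kg: 1, m: 2, s: -2
SI base units of heat: kg·m²/s²

The claimed units kg·m²/s² match the derived units, so the claim is correct.

Answer: Yes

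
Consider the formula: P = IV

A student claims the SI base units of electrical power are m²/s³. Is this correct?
Units of each symbol in P = IV:
  I (current): A
  V (voltage, in volts): kg·m²/(s³·A)

Multiplying the contributions: [A] · [kg·m²/(s³·A)]
Adding exponents of each base unit: kg: 1, m: 2, s: -3
SI base units of electrical power: kg·m²/s³

The claimed units m²/s³ (exponents m: 2, s: -3) do not match the derived units kg·m²/s³ (exponents kg: 1, m: 2, s: -3), so the claim is incorrect.

Answer: No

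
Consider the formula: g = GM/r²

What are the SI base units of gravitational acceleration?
Units of each symbol in g = GM/r²:
  G (gravitational constant): m³/(kg·s²)
  M (mass): kg
  r (distance): m  → to the power 2 in the denominator, contributes 1/m²

Multiplying the contributions: [m³/(kg·s²)] · [kg] · [1/m²]
Adding exponents of each base unit: m: 1, s: -2
SI base units of gravitational acceleration: m/s²

Answer: m/s²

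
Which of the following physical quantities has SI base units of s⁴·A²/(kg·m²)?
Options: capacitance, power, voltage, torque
Checking the SI base units of each option:
  capacitance (C = Q/V): s⁴·A²/(kg·m²)  ✓ matches
  power (P = W/t): kg·m²/s³  ✗
  voltage (V = IR): kg·m²/(s³·A)  ✗
  torque (τ = Fr): kg·m²/s²  ✗

Only capacitance has units s⁴·A²/(kg·m²).

Answer: capacitance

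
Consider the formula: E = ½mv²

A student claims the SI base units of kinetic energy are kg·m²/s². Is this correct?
Units of each symbol in E = ½mv²:
  m (mass): kg
  v (speed): m/s  → to the power 2, contributes m²/s²
  The factor ½ is dimensionless.

Multiplying the contributions: [kg] · [m²/s²]
Adding exponents of each base unit: kg: 1, m: 2, s: -2
SI base units of kinetic energy: kg·m²/s²

The claimed units kg·m²/s² match the derived units, so the claim is correct.

Answer: Yes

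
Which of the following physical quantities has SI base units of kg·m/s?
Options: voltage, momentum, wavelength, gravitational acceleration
Checking the SI base units of each option:
  voltage (V = IR): kg·m²/(s³·A)  ✗
  momentum (p = mv): kg·m/s  ✓ matches
  wavelength (λ = v/f): m  ✗
  gravitational acceleration (g = GM/r²): m/s²  ✗

Only momentum has units kg·m/s.

Answer: momentum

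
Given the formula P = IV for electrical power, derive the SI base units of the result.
Units of each symbol in P = IV:
  I (current): A
  V (voltage, in volts): kg·m²/(s³·A)

Multiplying the contributions: [A] · [kg·m²/(s³·A)]
Adding exponents of each base unit: kg: 1, m: 2, s: -3
SI base units of electrical power: kg·m²/s³

Answer: kg·m²/s³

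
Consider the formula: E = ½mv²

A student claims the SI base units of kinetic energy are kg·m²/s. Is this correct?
Units of each symbol in E = ½mv²:
  m (mass): kg
  v (speed): m/s  → to the power 2, contributes m²/s²
  The factor ½ is dimensionless.

Multiplying the contributions: [kg] · [m²/s²]
Adding exponents of each base unit: kg: 1, m: 2, s: -2
SI base units of kinetic energy: kg·m²/s²

The claimed units kg·m²/s (exponents kg: 1, m: 2, s: -1) do not match the derived units kg·m²/s² (exponents kg: 1, m: 2, s: -2), so the claim is incorrect.

Answer: No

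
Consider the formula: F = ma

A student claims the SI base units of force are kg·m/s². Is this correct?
Units of each symbol in F = ma:
  m (mass): kg
  a (acceleration): m/s²

Multiplying the contributions: [kg] · [m/s²]
Adding exponents of each base unit: kg: 1, m: 1, s: -2
SI base units of force: kg·m/s²

The claimed units kg·m/s² match the derived units, so the claim is correct.

Answer: Yes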